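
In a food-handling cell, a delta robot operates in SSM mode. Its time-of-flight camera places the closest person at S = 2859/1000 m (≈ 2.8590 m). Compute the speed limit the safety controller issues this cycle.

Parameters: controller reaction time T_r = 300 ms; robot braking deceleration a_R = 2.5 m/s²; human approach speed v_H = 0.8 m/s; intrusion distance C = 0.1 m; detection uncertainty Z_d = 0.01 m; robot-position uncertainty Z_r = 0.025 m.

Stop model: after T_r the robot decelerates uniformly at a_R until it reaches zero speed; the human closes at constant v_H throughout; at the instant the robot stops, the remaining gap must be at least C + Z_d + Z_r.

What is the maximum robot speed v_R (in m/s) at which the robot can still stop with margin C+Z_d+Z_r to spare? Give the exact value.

v_R_max = 23/10 m/s = 2.3000 m/s

at the boundary: (1/5)·v² + (31/50)·v + (-621/250) = 0
  disc = (31/50)² − 4·(1/5)·(-621/250) = 5929/2500 ; √disc = 77/50
  v_R = (−(31/50) + 77/50) / (2·(1/5)) = 23/10 m/s
check:
stop time T_s = (23/10)/(5/2) = 0.9200 s
robot in T_r: 2.3000·0.3000 = 0.6900 m
robot covers 2.3000·0.9200 − ½·2.5000·0.9200² = 1.0580 m while stopping
human over T_r+T_s: 0.8000·(0.3000+0.9200) = 0.9760 m
C+Z_d+Z_r = 0.1000+0.0100+0.0250 = 0.1350 m
sum ≈ 0.6900+1.0580+0.9760+0.1350 ≈ 2.8590 m = S ✓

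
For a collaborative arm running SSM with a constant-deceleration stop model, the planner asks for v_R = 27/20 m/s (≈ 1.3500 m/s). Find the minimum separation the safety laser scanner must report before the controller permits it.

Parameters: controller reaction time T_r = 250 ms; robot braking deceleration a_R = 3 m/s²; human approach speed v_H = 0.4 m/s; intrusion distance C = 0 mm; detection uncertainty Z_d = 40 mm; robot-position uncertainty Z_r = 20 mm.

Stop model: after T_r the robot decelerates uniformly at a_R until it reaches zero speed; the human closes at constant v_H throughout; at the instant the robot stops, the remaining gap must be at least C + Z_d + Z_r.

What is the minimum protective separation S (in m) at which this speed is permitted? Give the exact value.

S_min = 157/160 m = 0.9812 m

T_s = v_R/a_R = (27/20)/3 = 0.4500 s
reaction-phase robot travel = 1.3500·0.2500 = 0.3375 m
robot covers 1.3500·0.4500 − ½·3.0000·0.4500² = 0.3038 m while stopping
person approaches 0.4000·(0.2500+0.4500) = 0.2800 m
margins: 0.0000+0.0400+0.0200 = 0.0600 m
S_min ≈ 0.3375+0.3038+0.2800+0.0600  ⇒  S_min = 157/160 m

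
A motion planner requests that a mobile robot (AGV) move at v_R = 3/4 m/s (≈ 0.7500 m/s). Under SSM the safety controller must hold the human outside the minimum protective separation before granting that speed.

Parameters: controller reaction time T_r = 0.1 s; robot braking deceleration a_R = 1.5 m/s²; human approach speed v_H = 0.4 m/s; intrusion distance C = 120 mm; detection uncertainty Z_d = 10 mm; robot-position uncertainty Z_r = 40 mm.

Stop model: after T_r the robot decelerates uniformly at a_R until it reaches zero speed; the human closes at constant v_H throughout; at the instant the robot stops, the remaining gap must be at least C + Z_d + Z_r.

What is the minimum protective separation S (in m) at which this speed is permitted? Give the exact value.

S_min = 269/400 m = 0.6725 m

stop time T_s = (3/4)/(3/2) = 0.5000 s
reaction-phase robot travel = 0.7500·0.1000 = 0.0750 m
robot covers 0.7500·0.5000 − ½·1.5000·0.5000² = 0.1875 m while stopping
human closes 0.4000·0.6000 = 0.2400 m
C+Z_d+Z_r = 0.1200+0.0100+0.0400 = 0.1700 m
S_min ≈ 0.0750+0.1875+0.2400+0.1700  ⇒  S_min = 269/400 m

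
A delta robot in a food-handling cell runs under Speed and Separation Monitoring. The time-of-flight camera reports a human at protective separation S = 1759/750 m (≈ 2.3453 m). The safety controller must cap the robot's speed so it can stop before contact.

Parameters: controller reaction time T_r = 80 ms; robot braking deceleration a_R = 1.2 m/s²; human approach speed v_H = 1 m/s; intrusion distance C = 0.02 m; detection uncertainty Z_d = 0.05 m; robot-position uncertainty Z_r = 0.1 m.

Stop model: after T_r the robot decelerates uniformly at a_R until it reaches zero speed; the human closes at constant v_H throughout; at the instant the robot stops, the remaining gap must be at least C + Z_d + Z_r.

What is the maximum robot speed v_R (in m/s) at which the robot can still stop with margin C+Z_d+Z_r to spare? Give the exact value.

collect terms ⇒ (5/12)·v_R² + (137/150)·v_R + (-3143/1500) = 0
  disc = (137/150)² − 4·(5/12)·(-3143/1500) = 2704/625 ; √disc = 52/25
  v_R = (−(137/150) + 52/25) / (2·(5/12)) = 7/5 m/s
check:
stop time T_s = (7/5)/(6/5) = 1.1667 s
robot covers v_R·T_r = 1.4000·0.0800 = 0.1120 m before braking
robot covers 1.4000·1.1667 − ½·1.2000·1.1667² = 0.8167 m while stopping
human closes 1.0000·1.2467 = 1.2467 m
C+Z_d+Z_r = 0.0200+0.0500+0.1000 = 0.1700 m
sum ≈ 0.1120+0.8167+1.2467+0.1700 ≈ 2.3453 m = S ✓

v_R_max = 7/5 m/s = 1.4000 m/s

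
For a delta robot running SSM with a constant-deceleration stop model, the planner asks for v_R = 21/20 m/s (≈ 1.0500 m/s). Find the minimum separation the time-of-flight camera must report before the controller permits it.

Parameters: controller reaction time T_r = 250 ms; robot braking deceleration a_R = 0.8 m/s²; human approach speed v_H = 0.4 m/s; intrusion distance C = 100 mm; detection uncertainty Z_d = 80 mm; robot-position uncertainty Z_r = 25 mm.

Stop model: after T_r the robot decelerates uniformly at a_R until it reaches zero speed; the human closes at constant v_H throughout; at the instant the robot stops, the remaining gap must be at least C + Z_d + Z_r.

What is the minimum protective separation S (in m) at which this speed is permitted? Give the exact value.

braking lasts T_s = (21/20)/(4/5) = 1.3125 s
robot in T_r: 1.0500·0.2500 = 0.2625 m
robot covers 1.0500·1.3125 − ½·0.8000·1.3125² = 0.6891 m while stopping
human over T_r+T_s: 0.4000·(0.2500+1.3125) = 0.6250 m
margins: 0.1000+0.0800+0.0250 = 0.2050 m
S_min ≈ 0.2625+0.6891+0.6250+0.2050  ⇒  S_min = 5701/3200 m

S_min = 5701/3200 m = 1.7816 m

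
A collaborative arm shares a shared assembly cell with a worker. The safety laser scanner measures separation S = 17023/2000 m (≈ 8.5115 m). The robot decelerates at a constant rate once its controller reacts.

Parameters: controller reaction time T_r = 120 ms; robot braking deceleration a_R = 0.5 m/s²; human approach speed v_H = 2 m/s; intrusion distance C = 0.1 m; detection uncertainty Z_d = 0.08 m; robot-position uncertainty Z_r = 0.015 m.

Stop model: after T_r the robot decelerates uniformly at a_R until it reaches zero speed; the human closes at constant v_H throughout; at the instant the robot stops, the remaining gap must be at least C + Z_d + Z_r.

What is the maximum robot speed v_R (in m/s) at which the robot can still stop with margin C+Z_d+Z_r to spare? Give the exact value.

collect terms ⇒ (1)·v_R² + (103/25)·v_R + (-16153/2000) = 0
  disc = (103/25)² − 4·(1)·(-16153/2000) = 123201/2500 ; √disc = 351/50
  v_R = (−(103/25) + 351/50) / (2·(1)) = 29/20 m/s
check:
T_s = v_R/a_R = (29/20)/(1/2) = 2.9000 s
robot covers v_R·T_r = 1.4500·0.1200 = 0.1740 m before braking
robot covers 1.4500·2.9000 − ½·0.5000·2.9000² = 2.1025 m while stopping
human closes 2.0000·3.0200 = 6.0400 m
margins: 0.1000+0.0800+0.0150 = 0.1950 m
sum ≈ 0.1740+2.1025+6.0400+0.1950 ≈ 8.5115 m = S ✓

v_R_max = 29/20 m/s = 1.4500 m/s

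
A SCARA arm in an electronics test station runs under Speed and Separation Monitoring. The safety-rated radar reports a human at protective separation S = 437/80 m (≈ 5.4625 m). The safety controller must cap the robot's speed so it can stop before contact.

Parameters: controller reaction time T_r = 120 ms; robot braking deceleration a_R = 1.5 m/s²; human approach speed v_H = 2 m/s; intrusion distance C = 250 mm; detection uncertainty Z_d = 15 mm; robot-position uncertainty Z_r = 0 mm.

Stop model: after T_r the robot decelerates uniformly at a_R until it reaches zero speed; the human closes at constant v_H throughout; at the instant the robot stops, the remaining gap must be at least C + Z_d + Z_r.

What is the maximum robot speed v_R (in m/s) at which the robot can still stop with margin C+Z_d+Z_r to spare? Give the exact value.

collect terms ⇒ (1/3)·v_R² + (109/75)·v_R + (-1983/400) = 0
  disc = (109/75)² − 4·(1/3)·(-1983/400) = 196249/22500 ; √disc = 443/150
  v_R = (−(109/75) + 443/150) / (2·(1/3)) = 9/4 m/s
check:
T_s = v_R/a_R = (9/4)/(3/2) = 1.5000 s
reaction-phase robot travel = 2.2500·0.1200 = 0.2700 m
robot covers 2.2500·1.5000 − ½·1.5000·1.5000² = 1.6875 m while stopping
human closes 2.0000·1.6200 = 3.2400 m
margins: 0.2500+0.0150+0.0000 = 0.2650 m
sum ≈ 0.2700+1.6875+3.2400+0.2650 ≈ 5.4625 m = S ✓

v_R_max = 9/4 m/s = 2.2500 m/s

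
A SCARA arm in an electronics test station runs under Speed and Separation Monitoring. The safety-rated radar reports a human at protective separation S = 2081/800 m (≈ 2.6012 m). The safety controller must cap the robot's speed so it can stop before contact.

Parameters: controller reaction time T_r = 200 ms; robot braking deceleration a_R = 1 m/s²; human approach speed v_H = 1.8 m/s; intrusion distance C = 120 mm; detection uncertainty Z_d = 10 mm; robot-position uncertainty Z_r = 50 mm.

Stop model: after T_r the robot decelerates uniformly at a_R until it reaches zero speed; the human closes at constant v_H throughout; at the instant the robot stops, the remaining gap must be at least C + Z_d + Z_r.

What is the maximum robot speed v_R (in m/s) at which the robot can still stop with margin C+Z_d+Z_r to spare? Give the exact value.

at the boundary: (1/2)·v² + (2)·v + (-1649/800) = 0
  disc = (2)² − 4·(1/2)·(-1649/800) = 3249/400 ; √disc = 57/20
  v_R = (−(2) + 57/20) / (2·(1/2)) = 17/20 m/s
check:
stop time T_s = (17/20)/1 = 0.8500 s
robot in T_r: 0.8500·0.2000 = 0.1700 m
braking distance = 0.8500²/(2·1.0000) = 0.3613 m
human over T_r+T_s: 1.8000·(0.2000+0.8500) = 1.8900 m
residual clearance needed = 0.1200+0.0100+0.0500 = 0.1800 m
sum ≈ 0.1700+0.3613+1.8900+0.1800 ≈ 2.6012 m = S ✓

v_R_max = 17/20 m/s = 0.8500 m/s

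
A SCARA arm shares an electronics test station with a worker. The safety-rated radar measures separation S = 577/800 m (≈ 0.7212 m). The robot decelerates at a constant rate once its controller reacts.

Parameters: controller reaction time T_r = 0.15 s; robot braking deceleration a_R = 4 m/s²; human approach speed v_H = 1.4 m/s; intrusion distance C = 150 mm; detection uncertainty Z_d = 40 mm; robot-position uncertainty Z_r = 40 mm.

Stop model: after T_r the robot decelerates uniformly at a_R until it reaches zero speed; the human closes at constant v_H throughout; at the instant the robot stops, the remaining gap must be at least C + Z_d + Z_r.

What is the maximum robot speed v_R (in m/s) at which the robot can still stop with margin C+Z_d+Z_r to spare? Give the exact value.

v_R_max = 1/2 m/s = 0.5000 m/s

at the boundary: (1/8)·v² + (1/2)·v + (-9/32) = 0
  disc = (1/2)² − 4·(1/8)·(-9/32) = 25/64 ; √disc = 5/8
  v_R = (−(1/2) + 5/8) / (2·(1/8)) = 1/2 m/s
check:
braking lasts T_s = (1/2)/4 = 0.1250 s
reaction-phase robot travel = 0.5000·0.1500 = 0.0750 m
braking distance = 0.5000²/(2·4.0000) = 0.0312 m
human over T_r+T_s: 1.4000·(0.1500+0.1250) = 0.3850 m
margins: 0.1500+0.0400+0.0400 = 0.2300 m
sum ≈ 0.0750+0.0312+0.3850+0.2300 ≈ 0.7212 m = S ✓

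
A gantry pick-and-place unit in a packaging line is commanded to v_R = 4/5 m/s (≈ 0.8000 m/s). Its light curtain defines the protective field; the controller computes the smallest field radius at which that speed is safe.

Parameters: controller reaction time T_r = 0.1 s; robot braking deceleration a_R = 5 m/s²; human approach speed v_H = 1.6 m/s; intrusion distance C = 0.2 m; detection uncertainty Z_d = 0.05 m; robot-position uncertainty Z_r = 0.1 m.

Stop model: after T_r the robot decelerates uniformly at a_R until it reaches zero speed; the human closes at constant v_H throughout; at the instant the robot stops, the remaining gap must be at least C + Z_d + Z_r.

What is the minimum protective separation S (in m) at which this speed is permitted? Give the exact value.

T_s = v_R/a_R = (4/5)/5 = 0.1600 s
robot in T_r: 0.8000·0.1000 = 0.0800 m
braking distance = 0.8000²/(2·5.0000) = 0.0640 m
human over T_r+T_s: 1.6000·(0.1000+0.1600) = 0.4160 m
residual clearance needed = 0.2000+0.0500+0.1000 = 0.3500 m
S_min ≈ 0.0800+0.0640+0.4160+0.3500  ⇒  S_min = 91/100 m

S_min = 91/100 m = 0.9100 m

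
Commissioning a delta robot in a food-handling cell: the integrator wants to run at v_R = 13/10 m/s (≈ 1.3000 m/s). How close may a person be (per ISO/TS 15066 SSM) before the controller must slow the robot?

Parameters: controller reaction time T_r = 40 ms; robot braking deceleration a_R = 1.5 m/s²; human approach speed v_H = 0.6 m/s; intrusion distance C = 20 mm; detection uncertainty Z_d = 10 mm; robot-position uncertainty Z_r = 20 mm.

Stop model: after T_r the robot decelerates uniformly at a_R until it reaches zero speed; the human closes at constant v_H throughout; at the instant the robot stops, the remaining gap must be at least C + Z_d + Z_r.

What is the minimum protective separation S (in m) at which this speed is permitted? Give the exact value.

braking lasts T_s = (13/10)/(3/2) = 0.8667 s
robot covers v_R·T_r = 1.3000·0.0400 = 0.0520 m before braking
robot covers 1.3000·0.8667 − ½·1.5000·0.8667² = 0.5633 m while stopping
human closes 0.6000·0.9067 = 0.5440 m
margins: 0.0200+0.0100+0.0200 = 0.0500 m
S_min ≈ 0.0520+0.5633+0.5440+0.0500  ⇒  S_min = 907/750 m

S_min = 907/750 m = 1.2093 m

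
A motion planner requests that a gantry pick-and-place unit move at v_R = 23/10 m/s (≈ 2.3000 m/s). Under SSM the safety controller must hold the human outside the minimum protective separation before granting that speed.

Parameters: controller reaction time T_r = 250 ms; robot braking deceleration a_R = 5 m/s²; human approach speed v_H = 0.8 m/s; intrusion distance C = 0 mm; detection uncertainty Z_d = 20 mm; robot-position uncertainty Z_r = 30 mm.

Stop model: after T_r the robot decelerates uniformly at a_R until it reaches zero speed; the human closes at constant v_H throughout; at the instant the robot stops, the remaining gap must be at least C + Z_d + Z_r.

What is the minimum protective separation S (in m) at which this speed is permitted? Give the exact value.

S_min = 861/500 m = 1.7220 m

braking lasts T_s = (23/10)/5 = 0.4600 s
reaction-phase robot travel = 2.3000·0.2500 = 0.5750 m
braking distance = 2.3000²/(2·5.0000) = 0.5290 m
human closes 0.8000·0.7100 = 0.5680 m
C+Z_d+Z_r = 0.0000+0.0200+0.0300 = 0.0500 m
S_min ≈ 0.5750+0.5290+0.5680+0.0500  ⇒  S_min = 861/500 m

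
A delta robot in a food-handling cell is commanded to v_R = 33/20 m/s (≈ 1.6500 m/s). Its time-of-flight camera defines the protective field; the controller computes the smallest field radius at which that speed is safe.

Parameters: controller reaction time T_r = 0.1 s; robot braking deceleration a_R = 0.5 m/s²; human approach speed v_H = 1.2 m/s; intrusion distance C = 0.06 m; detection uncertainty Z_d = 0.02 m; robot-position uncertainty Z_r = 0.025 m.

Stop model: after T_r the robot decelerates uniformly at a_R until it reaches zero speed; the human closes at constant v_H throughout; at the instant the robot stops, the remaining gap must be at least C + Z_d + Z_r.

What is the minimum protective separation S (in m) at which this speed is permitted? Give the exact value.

braking lasts T_s = (33/20)/(1/2) = 3.3000 s
reaction-phase robot travel = 1.6500·0.1000 = 0.1650 m
robot under decel: 1.6500²/(2·0.5000) = 2.7225 m
human over T_r+T_s: 1.2000·(0.1000+3.3000) = 4.0800 m
C+Z_d+Z_r = 0.0600+0.0200+0.0250 = 0.1050 m
S_min ≈ 0.1650+2.7225+4.0800+0.1050  ⇒  S_min = 2829/400 m

S_min = 2829/400 m = 7.0725 m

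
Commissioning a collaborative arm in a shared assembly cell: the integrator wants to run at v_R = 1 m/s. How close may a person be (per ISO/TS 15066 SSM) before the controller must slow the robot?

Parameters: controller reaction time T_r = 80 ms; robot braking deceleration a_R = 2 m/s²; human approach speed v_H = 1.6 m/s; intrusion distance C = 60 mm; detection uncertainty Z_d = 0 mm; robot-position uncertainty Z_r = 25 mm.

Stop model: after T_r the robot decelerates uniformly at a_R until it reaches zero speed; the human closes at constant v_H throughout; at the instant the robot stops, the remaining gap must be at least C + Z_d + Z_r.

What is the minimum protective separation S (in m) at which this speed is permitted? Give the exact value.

S_min = 1343/1000 m = 1.3430 m

stop time T_s = 1/2 = 0.5000 s
reaction-phase robot travel = 1.0000·0.0800 = 0.0800 m
robot under decel: 1.0000²/(2·2.0000) = 0.2500 m
person approaches 1.6000·(0.0800+0.5000) = 0.9280 m
margins: 0.0600+0.0000+0.0250 = 0.0850 m
S_min ≈ 0.0800+0.2500+0.9280+0.0850  ⇒  S_min = 1343/1000 m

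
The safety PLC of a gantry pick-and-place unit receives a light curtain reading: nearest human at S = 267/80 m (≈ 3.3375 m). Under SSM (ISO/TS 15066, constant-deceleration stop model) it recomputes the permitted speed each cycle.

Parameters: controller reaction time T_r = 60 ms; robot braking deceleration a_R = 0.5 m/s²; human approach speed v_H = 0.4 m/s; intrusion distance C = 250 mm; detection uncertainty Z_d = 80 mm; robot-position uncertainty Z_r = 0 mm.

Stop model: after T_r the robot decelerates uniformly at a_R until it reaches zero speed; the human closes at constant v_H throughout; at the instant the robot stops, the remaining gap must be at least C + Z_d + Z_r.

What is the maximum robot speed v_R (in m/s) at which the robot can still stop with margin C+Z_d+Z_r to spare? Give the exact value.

v_R_max = 27/20 m/s = 1.3500 m/s

collect terms ⇒ (1)·v_R² + (43/50)·v_R + (-5967/2000) = 0
  disc = (43/50)² − 4·(1)·(-5967/2000) = 7921/625 ; √disc = 89/25
  v_R = (−(43/50) + 89/25) / (2·(1)) = 27/20 m/s
check:
T_s = v_R/a_R = (27/20)/(1/2) = 2.7000 s
reaction-phase robot travel = 1.3500·0.0600 = 0.0810 m
braking distance = 1.3500²/(2·0.5000) = 1.8225 m
person approaches 0.4000·(0.0600+2.7000) = 1.1040 m
margins: 0.2500+0.0800+0.0000 = 0.3300 m
sum ≈ 0.0810+1.8225+1.1040+0.3300 ≈ 3.3375 m = S ✓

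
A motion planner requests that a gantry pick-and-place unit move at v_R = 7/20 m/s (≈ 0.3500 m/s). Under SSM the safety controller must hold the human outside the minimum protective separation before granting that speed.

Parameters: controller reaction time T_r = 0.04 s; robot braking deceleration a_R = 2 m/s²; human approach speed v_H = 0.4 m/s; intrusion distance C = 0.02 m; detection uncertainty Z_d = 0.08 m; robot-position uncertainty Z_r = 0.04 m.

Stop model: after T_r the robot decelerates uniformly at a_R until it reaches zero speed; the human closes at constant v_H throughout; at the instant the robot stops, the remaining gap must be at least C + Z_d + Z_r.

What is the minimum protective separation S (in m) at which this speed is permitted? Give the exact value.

braking lasts T_s = (7/20)/2 = 0.1750 s
robot in T_r: 0.3500·0.0400 = 0.0140 m
robot under decel: 0.3500²/(2·2.0000) = 0.0306 m
human over T_r+T_s: 0.4000·(0.0400+0.1750) = 0.0860 m
margins: 0.0200+0.0800+0.0400 = 0.1400 m
S_min ≈ 0.0140+0.0306+0.0860+0.1400  ⇒  S_min = 433/1600 m

S_min = 433/1600 m = 0.2706 m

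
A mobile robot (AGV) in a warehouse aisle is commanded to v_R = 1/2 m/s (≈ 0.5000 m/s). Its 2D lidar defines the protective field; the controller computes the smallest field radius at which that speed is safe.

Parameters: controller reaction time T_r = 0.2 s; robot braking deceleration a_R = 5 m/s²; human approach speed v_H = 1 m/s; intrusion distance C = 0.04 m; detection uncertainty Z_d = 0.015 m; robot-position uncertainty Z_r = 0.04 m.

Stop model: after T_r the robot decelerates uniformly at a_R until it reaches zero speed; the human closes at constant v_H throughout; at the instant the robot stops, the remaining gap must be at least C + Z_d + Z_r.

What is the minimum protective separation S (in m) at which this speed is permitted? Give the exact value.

S_min = 13/25 m = 0.5200 m

T_s = v_R/a_R = (1/2)/5 = 0.1000 s
robot covers v_R·T_r = 0.5000·0.2000 = 0.1000 m before braking
braking distance = 0.5000²/(2·5.0000) = 0.0250 m
human over T_r+T_s: 1.0000·(0.2000+0.1000) = 0.3000 m
margins: 0.0400+0.0150+0.0400 = 0.0950 m
S_min ≈ 0.1000+0.0250+0.3000+0.0950  ⇒  S_min = 13/25 m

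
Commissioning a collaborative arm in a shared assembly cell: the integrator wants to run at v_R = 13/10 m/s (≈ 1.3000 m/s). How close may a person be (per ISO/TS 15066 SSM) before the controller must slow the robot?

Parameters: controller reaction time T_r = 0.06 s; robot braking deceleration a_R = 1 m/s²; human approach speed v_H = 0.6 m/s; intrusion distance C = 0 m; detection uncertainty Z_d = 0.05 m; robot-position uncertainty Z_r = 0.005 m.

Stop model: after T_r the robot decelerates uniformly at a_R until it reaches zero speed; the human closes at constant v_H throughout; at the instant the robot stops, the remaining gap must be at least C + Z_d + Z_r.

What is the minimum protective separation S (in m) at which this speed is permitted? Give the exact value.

braking lasts T_s = (13/10)/1 = 1.3000 s
robot in T_r: 1.3000·0.0600 = 0.0780 m
robot under decel: 1.3000²/(2·1.0000) = 0.8450 m
person approaches 0.6000·(0.0600+1.3000) = 0.8160 m
residual clearance needed = 0.0000+0.0500+0.0050 = 0.0550 m
S_min ≈ 0.0780+0.8450+0.8160+0.0550  ⇒  S_min = 897/500 m

S_min = 897/500 m = 1.7940 m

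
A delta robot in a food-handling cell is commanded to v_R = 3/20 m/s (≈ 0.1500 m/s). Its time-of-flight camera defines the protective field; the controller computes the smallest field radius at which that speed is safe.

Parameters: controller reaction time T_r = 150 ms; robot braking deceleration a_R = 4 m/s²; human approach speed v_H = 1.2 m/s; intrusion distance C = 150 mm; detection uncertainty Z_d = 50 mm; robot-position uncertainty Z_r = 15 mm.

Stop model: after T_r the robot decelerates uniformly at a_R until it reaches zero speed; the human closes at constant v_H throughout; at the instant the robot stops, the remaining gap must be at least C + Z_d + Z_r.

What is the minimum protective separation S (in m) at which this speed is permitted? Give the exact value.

braking lasts T_s = (3/20)/4 = 0.0375 s
robot covers v_R·T_r = 0.1500·0.1500 = 0.0225 m before braking
robot under decel: 0.1500²/(2·4.0000) = 0.0028 m
human closes 1.2000·0.1875 = 0.2250 m
C+Z_d+Z_r = 0.1500+0.0500+0.0150 = 0.2150 m
S_min ≈ 0.0225+0.0028+0.2250+0.2150  ⇒  S_min = 1489/3200 m

S_min = 1489/3200 m = 0.4653 m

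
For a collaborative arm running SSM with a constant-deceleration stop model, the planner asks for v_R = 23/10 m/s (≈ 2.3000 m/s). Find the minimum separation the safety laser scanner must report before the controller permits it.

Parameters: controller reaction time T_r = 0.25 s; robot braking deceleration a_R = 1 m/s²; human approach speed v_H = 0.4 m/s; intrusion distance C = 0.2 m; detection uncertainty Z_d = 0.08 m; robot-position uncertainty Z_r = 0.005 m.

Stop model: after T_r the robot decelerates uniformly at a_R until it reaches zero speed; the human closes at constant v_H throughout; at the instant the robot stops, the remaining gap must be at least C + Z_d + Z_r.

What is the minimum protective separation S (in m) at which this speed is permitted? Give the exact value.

S_min = 181/40 m = 4.5250 m

T_s = v_R/a_R = (23/10)/1 = 2.3000 s
reaction-phase robot travel = 2.3000·0.2500 = 0.5750 m
braking distance = 2.3000²/(2·1.0000) = 2.6450 m
human over T_r+T_s: 0.4000·(0.2500+2.3000) = 1.0200 m
residual clearance needed = 0.2000+0.0800+0.0050 = 0.2850 m
S_min ≈ 0.5750+2.6450+1.0200+0.2850  ⇒  S_min = 181/40 m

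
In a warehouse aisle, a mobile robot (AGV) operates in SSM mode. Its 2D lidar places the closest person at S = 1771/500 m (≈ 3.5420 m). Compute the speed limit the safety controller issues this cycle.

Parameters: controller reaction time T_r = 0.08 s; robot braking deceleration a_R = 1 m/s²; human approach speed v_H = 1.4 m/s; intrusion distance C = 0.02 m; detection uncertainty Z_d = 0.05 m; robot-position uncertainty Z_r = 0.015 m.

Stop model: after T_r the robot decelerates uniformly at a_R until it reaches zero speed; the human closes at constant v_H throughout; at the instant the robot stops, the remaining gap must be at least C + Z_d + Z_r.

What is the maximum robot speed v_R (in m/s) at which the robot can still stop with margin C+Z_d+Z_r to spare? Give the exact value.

v_R_max = 3/2 m/s = 1.5000 m/s

quadratic (1/2)·v² + (37/25)·v + (-669/200) = 0
  disc = (37/25)² − 4·(1/2)·(-669/200) = 22201/2500 ; √disc = 149/50
  v_R = (−(37/25) + 149/50) / (2·(1/2)) = 3/2 m/s
check:
braking lasts T_s = (3/2)/1 = 1.5000 s
robot covers v_R·T_r = 1.5000·0.0800 = 0.1200 m before braking
robot under decel: 1.5000²/(2·1.0000) = 1.1250 m
person approaches 1.4000·(0.0800+1.5000) = 2.2120 m
C+Z_d+Z_r = 0.0200+0.0500+0.0150 = 0.0850 m
sum ≈ 0.1200+1.1250+2.2120+0.0850 ≈ 3.5420 m = S ✓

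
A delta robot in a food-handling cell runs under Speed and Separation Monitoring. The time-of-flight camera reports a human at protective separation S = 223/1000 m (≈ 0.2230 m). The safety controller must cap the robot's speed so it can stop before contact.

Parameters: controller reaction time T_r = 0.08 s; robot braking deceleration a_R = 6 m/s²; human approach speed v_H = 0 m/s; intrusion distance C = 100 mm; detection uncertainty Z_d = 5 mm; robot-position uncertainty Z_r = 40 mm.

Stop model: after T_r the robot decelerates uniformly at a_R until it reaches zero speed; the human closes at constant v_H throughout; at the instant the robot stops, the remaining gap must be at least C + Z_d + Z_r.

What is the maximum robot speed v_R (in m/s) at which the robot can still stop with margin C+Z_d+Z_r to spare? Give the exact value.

collect terms ⇒ (1/12)·v_R² + (2/25)·v_R + (-39/500) = 0
  disc = (2/25)² − 4·(1/12)·(-39/500) = 81/2500 ; √disc = 9/50
  v_R = (−(2/25) + 9/50) / (2·(1/12)) = 3/5 m/s
check:
braking lasts T_s = (3/5)/6 = 0.1000 s
robot in T_r: 0.6000·0.0800 = 0.0480 m
robot covers 0.6000·0.1000 − ½·6.0000·0.1000² = 0.0300 m while stopping
person approaches 0.0000·(0.0800+0.1000) = 0.0000 m
margins: 0.1000+0.0050+0.0400 = 0.1450 m
sum ≈ 0.0480+0.0300+0.0000+0.1450 ≈ 0.2230 m = S ✓

v_R_max = 3/5 m/s = 0.6000 m/s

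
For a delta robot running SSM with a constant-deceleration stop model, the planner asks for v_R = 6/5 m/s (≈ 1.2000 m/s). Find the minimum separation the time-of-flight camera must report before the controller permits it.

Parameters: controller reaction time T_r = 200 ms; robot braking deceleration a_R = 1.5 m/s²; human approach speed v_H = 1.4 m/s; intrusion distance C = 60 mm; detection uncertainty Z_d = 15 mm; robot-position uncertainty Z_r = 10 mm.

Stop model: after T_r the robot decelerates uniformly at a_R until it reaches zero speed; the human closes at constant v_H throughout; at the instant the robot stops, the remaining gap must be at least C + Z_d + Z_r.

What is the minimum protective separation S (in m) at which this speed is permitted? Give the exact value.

S_min = 441/200 m = 2.2050 m

stop time T_s = (6/5)/(3/2) = 0.8000 s
reaction-phase robot travel = 1.2000·0.2000 = 0.2400 m
robot under decel: 1.2000²/(2·1.5000) = 0.4800 m
human over T_r+T_s: 1.4000·(0.2000+0.8000) = 1.4000 m
residual clearance needed = 0.0600+0.0150+0.0100 = 0.0850 m
S_min ≈ 0.2400+0.4800+1.4000+0.0850  ⇒  S_min = 441/200 m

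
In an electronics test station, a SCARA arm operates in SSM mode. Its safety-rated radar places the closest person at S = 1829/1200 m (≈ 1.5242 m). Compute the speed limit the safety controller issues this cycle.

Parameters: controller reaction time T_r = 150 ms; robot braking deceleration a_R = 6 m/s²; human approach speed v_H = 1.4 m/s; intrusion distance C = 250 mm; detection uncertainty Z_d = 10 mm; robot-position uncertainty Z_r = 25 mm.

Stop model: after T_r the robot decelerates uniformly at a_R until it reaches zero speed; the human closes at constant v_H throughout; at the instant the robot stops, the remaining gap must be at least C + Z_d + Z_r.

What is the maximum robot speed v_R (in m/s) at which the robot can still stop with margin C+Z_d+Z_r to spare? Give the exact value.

quadratic (1/12)·v² + (23/60)·v + (-247/240) = 0
  disc = (23/60)² − 4·(1/12)·(-247/240) = 49/100 ; √disc = 7/10
  v_R = (−(23/60) + 7/10) / (2·(1/12)) = 19/10 m/s
check:
braking lasts T_s = (19/10)/6 = 0.3167 s
robot covers v_R·T_r = 1.9000·0.1500 = 0.2850 m before braking
braking distance = 1.9000²/(2·6.0000) = 0.3008 m
human over T_r+T_s: 1.4000·(0.1500+0.3167) = 0.6533 m
margins: 0.2500+0.0100+0.0250 = 0.2850 m
sum ≈ 0.2850+0.3008+0.6533+0.2850 ≈ 1.5242 m = S ✓

v_R_max = 19/10 m/s = 1.9000 m/s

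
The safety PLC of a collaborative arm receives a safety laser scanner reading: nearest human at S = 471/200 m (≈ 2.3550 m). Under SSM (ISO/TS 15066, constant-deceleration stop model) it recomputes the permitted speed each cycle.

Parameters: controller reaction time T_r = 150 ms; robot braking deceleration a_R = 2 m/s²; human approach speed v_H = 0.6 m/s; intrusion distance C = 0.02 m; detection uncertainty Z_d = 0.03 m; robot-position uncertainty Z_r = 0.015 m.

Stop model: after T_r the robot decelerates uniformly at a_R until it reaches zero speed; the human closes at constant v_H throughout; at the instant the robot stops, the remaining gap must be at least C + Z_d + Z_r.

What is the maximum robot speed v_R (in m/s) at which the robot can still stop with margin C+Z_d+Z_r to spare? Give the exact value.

at the boundary: (1/4)·v² + (9/20)·v + (-11/5) = 0
  disc = (9/20)² − 4·(1/4)·(-11/5) = 961/400 ; √disc = 31/20
  v_R = (−(9/20) + 31/20) / (2·(1/4)) = 11/5 m/s
check:
braking lasts T_s = (11/5)/2 = 1.1000 s
robot covers v_R·T_r = 2.2000·0.1500 = 0.3300 m before braking
robot covers 2.2000·1.1000 − ½·2.0000·1.1000² = 1.2100 m while stopping
human over T_r+T_s: 0.6000·(0.1500+1.1000) = 0.7500 m
C+Z_d+Z_r = 0.0200+0.0300+0.0150 = 0.0650 m
sum ≈ 0.3300+1.2100+0.7500+0.0650 ≈ 2.3550 m = S ✓

v_R_max = 11/5 m/s = 2.2000 m/s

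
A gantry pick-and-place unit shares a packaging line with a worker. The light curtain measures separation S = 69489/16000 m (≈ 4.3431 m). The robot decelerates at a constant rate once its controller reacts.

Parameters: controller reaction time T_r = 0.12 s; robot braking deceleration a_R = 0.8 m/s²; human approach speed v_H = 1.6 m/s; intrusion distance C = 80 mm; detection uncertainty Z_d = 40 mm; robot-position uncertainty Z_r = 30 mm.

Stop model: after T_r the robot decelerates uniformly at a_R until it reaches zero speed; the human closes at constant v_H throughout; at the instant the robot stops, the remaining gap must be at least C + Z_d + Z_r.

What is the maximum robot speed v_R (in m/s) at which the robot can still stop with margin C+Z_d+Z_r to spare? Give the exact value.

v_R_max = 27/20 m/s = 1.3500 m/s

quadratic (5/8)·v² + (53/25)·v + (-64017/16000) = 0
  disc = (53/25)² − 4·(5/8)·(-64017/16000) = 2319529/160000 ; √disc = 1523/400
  v_R = (−(53/25) + 1523/400) / (2·(5/8)) = 27/20 m/s
check:
T_s = v_R/a_R = (27/20)/(4/5) = 1.6875 s
reaction-phase robot travel = 1.3500·0.1200 = 0.1620 m
braking distance = 1.3500²/(2·0.8000) = 1.1391 m
human closes 1.6000·1.8075 = 2.8920 m
margins: 0.0800+0.0400+0.0300 = 0.1500 m
sum ≈ 0.1620+1.1391+2.8920+0.1500 ≈ 4.3431 m = S ✓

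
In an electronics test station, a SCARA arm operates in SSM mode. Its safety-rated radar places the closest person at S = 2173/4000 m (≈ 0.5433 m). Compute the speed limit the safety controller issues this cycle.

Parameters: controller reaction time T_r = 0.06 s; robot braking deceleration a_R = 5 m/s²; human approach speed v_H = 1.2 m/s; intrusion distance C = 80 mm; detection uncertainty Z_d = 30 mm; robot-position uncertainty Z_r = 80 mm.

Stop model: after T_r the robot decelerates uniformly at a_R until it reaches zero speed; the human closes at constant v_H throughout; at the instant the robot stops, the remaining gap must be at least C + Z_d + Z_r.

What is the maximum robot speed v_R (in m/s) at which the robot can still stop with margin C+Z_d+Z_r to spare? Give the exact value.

quadratic (1/10)·v² + (3/10)·v + (-9/32) = 0
  disc = (3/10)² − 4·(1/10)·(-9/32) = 81/400 ; √disc = 9/20
  v_R = (−(3/10) + 9/20) / (2·(1/10)) = 3/4 m/s
check:
T_s = v_R/a_R = (3/4)/5 = 0.1500 s
robot in T_r: 0.7500·0.0600 = 0.0450 m
robot covers 0.7500·0.1500 − ½·5.0000·0.1500² = 0.0563 m while stopping
person approaches 1.2000·(0.0600+0.1500) = 0.2520 m
residual clearance needed = 0.0800+0.0300+0.0800 = 0.1900 m
sum ≈ 0.0450+0.0563+0.2520+0.1900 ≈ 0.5433 m = S ✓

v_R_max = 3/4 m/s = 0.7500 m/s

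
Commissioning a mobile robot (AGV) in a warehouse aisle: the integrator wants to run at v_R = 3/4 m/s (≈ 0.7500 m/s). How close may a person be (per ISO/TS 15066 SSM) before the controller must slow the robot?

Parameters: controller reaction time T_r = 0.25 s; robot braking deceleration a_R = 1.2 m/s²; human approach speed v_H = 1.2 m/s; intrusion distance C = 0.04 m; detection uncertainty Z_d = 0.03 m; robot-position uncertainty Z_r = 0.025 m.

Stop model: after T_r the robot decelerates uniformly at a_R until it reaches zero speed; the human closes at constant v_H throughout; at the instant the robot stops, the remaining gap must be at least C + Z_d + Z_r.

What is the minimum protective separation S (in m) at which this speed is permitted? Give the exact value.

T_s = v_R/a_R = (3/4)/(6/5) = 0.6250 s
robot in T_r: 0.7500·0.2500 = 0.1875 m
robot under decel: 0.7500²/(2·1.2000) = 0.2344 m
human over T_r+T_s: 1.2000·(0.2500+0.6250) = 1.0500 m
C+Z_d+Z_r = 0.0400+0.0300+0.0250 = 0.0950 m
S_min ≈ 0.1875+0.2344+1.0500+0.0950  ⇒  S_min = 2507/1600 m

S_min = 2507/1600 m = 1.5669 m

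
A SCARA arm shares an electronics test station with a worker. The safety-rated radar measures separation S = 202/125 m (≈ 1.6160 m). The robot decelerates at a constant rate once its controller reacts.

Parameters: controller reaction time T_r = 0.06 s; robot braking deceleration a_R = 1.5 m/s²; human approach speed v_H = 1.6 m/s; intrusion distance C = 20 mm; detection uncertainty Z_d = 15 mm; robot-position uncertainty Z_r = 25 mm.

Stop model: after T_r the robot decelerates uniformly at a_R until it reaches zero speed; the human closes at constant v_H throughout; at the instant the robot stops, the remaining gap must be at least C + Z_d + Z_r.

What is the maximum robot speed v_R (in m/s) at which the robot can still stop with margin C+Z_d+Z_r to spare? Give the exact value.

v_R_max = 1 m/s = 1.0000 m/s

collect terms ⇒ (1/3)·v_R² + (169/150)·v_R + (-73/50) = 0
  disc = (169/150)² − 4·(1/3)·(-73/50) = 72361/22500 ; √disc = 269/150
  v_R = (−(169/150) + 269/150) / (2·(1/3)) = 1 m/s
check:
stop time T_s = 1/(3/2) = 0.6667 s
robot covers v_R·T_r = 1.0000·0.0600 = 0.0600 m before braking
robot under decel: 1.0000²/(2·1.5000) = 0.3333 m
human closes 1.6000·0.7267 = 1.1627 m
C+Z_d+Z_r = 0.0200+0.0150+0.0250 = 0.0600 m
sum ≈ 0.0600+0.3333+1.1627+0.0600 ≈ 1.6160 m = S ✓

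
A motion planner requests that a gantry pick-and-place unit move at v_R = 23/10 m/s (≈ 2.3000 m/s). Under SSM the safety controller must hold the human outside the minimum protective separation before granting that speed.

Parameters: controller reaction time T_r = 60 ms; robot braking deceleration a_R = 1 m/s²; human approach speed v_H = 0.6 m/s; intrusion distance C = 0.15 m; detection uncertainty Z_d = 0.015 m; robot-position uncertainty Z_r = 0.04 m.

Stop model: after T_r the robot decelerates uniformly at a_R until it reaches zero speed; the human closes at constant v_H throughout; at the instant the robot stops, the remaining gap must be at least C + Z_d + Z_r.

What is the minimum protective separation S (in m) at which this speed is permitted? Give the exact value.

braking lasts T_s = (23/10)/1 = 2.3000 s
robot in T_r: 2.3000·0.0600 = 0.1380 m
robot under decel: 2.3000²/(2·1.0000) = 2.6450 m
person approaches 0.6000·(0.0600+2.3000) = 1.4160 m
margins: 0.1500+0.0150+0.0400 = 0.2050 m
S_min ≈ 0.1380+2.6450+1.4160+0.2050  ⇒  S_min = 1101/250 m

S_min = 1101/250 m = 4.4040 m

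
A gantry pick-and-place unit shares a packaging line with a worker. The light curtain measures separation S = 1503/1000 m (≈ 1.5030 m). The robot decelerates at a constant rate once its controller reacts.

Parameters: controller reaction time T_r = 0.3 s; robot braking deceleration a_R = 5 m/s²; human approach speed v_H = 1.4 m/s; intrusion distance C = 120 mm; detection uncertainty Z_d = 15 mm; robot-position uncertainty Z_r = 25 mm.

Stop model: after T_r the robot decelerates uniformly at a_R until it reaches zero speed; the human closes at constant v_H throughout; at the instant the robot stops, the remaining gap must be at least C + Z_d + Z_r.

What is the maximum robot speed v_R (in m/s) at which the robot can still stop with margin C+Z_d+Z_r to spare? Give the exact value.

quadratic (1/10)·v² + (29/50)·v + (-923/1000) = 0
  disc = (29/50)² − 4·(1/10)·(-923/1000) = 441/625 ; √disc = 21/25
  v_R = (−(29/50) + 21/25) / (2·(1/10)) = 13/10 m/s
check:
braking lasts T_s = (13/10)/5 = 0.2600 s
reaction-phase robot travel = 1.3000·0.3000 = 0.3900 m
robot covers 1.3000·0.2600 − ½·5.0000·0.2600² = 0.1690 m while stopping
human over T_r+T_s: 1.4000·(0.3000+0.2600) = 0.7840 m
margins: 0.1200+0.0150+0.0250 = 0.1600 m
sum ≈ 0.3900+0.1690+0.7840+0.1600 ≈ 1.5030 m = S ✓

v_R_max = 13/10 m/s = 1.3000 m/s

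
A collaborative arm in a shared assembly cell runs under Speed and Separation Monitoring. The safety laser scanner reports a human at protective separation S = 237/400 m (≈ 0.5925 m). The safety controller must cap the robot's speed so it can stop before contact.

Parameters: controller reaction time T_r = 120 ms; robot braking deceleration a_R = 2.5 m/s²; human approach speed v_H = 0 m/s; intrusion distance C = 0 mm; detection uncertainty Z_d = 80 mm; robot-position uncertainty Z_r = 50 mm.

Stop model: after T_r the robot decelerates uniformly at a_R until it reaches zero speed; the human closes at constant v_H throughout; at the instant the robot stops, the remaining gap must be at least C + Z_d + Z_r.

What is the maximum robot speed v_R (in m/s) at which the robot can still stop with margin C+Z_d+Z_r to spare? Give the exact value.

v_R_max = 5/4 m/s = 1.2500 m/s

at the boundary: (1/5)·v² + (3/25)·v + (-37/80) = 0
  disc = (3/25)² − 4·(1/5)·(-37/80) = 961/2500 ; √disc = 31/50
  v_R = (−(3/25) + 31/50) / (2·(1/5)) = 5/4 m/s
check:
stop time T_s = (5/4)/(5/2) = 0.5000 s
robot covers v_R·T_r = 1.2500·0.1200 = 0.1500 m before braking
robot under decel: 1.2500²/(2·2.5000) = 0.3125 m
human closes 0.0000·0.6200 = 0.0000 m
residual clearance needed = 0.0000+0.0800+0.0500 = 0.1300 m
sum ≈ 0.1500+0.3125+0.0000+0.1300 ≈ 0.5925 m = S ✓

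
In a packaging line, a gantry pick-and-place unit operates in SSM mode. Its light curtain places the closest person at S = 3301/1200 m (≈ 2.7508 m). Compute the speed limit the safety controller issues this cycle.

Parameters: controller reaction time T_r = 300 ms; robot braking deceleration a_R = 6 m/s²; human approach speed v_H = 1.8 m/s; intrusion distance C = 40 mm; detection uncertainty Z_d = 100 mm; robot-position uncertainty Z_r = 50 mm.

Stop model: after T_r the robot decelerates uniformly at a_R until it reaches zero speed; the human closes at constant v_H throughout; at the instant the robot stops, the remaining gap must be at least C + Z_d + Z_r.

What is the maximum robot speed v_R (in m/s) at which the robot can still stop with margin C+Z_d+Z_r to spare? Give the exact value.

v_R_max = 5/2 m/s = 2.5000 m/s

quadratic (1/12)·v² + (3/5)·v + (-97/48) = 0
  disc = (3/5)² − 4·(1/12)·(-97/48) = 3721/3600 ; √disc = 61/60
  v_R = (−(3/5) + 61/60) / (2·(1/12)) = 5/2 m/s
check:
stop time T_s = (5/2)/6 = 0.4167 s
robot covers v_R·T_r = 2.5000·0.3000 = 0.7500 m before braking
robot covers 2.5000·0.4167 − ½·6.0000·0.4167² = 0.5208 m while stopping
human over T_r+T_s: 1.8000·(0.3000+0.4167) = 1.2900 m
residual clearance needed = 0.0400+0.1000+0.0500 = 0.1900 m
sum ≈ 0.7500+0.5208+1.2900+0.1900 ≈ 2.7508 m = S ✓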